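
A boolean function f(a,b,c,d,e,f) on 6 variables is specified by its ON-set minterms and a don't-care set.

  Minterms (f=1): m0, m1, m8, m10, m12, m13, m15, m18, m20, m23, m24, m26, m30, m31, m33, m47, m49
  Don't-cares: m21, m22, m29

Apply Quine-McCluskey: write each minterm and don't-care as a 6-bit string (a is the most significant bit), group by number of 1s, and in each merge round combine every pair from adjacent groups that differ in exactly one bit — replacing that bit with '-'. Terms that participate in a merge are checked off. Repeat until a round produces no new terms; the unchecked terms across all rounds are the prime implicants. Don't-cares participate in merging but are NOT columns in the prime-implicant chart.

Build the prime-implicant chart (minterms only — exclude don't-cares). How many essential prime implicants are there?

5

Round 0: 000000✓ 000001✓ 001000✓ 001010✓ 001100✓ 001101✓ 001111✓ 010010✓ 010100✓ 010101✓ 010110✓ 010111✓ 011000✓ 011010✓ 011101✓ 011110✓ 011111✓ 100001✓ 101111✓ 110001✓
Round 1: -00001 -01111 0-1000✓ 0-1010✓ 0-1101✓ 0-1111✓ 00-000 00000- 001-00 0010-0✓ 0011-1✓ 00110- 01-010✓ 01-101✓ 01-110✓ 01-111✓ 010-10✓ 0101-0✓ 0101-1✓ 01010-✓ 01011-✓ 011-10✓ 0110-0✓ 0111-1✓ 01111-✓ 1-0001
Round 2: 0-10-0 0-11-1 01--10 01-1-1 01-11- 0101--
PIs = {-00001, -01111, 0-10-0, 0-11-1, 00-000, 00000-, 001-00, 00110-, 01--10, 01-1-1, 01-11-, 0101--, 1-0001}
Coverage chart:
  m0: 00-000,00000-
  m1: -00001,00000-
  m8: 0-10-0,00-000,001-00
  m10: 0-10-0 ←essential
  m12: 001-00,00110-
  m13: 0-11-1,00110-
  m15: -01111,0-11-1
  m18: 01--10 ←essential
  m20: 0101-- ←essential
  m23: 01-1-1,01-11-,0101--
  m24: 0-10-0 ←essential
  m26: 0-10-0,01--10
  m30: 01--10,01-11-
  m31: 0-11-1,01-1-1,01-11-
  m33: -00001,1-0001
  m47: -01111 ←essential
  m49: 1-0001 ←essential
Essential: -01111, 0-10-0, 01--10, 0101--, 1-0001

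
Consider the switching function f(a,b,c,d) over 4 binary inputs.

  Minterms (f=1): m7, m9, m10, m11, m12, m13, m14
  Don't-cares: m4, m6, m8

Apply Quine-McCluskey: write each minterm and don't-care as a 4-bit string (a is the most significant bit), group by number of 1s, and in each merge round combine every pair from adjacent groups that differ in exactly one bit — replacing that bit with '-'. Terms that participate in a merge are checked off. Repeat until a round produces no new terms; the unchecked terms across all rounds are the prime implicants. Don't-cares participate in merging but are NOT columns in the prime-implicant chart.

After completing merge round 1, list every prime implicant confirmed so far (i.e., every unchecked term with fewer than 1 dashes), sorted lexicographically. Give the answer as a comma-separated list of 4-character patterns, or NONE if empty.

Round 0: 0100✓ 0110✓ 0111✓ 1000✓ 1001✓ 1010✓ 1011✓ 1100✓ 1101✓ 1110✓
Round 1: -100✓ -110✓ 01-0✓ 011- 1-00✓ 1-01✓ 1-10✓ 10-0✓ 10-1✓ 100-✓ 101-✓ 11-0✓ 110-✓
Round 2: -1-0 1--0 1-0- 10--
PIs = {-1-0, 011-, 1--0, 1-0-, 10--}

NONE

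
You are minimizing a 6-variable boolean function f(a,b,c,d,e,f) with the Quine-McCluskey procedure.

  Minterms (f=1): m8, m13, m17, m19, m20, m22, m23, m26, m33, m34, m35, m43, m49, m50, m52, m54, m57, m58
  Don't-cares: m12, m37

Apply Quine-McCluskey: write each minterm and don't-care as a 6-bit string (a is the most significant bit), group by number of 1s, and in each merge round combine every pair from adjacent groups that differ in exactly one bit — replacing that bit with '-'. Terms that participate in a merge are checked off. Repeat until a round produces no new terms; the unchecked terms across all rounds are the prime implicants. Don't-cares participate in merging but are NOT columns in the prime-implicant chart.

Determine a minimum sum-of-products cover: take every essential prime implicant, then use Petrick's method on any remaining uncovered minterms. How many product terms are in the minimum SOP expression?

[col 0] 001000*, 001100*, 001101*, 010001*, 010011*, 010100*, 010110*, 010111*, 011010*, 100001*, 100010*, 100011*, 100101*, 101011*, 110001*, 110010*, 110100*, 110110*, 111001*, 111010*
[col 1] -10001, -10100*, -10110*, -11010, 001-00, 00110-, 010-11, 0100-1, 0101-0*, 01011-, 1-0001, 1-0010, 10-011, 100-01, 1000-1, 10001-, 11-001, 11-010, 110-10, 1101-0*
[col 2] -101-0
Prime implicants: -10001, -101-0, -11010, 001-00, 00110-, 010-11, 0100-1, 01011-, 1-0001, 1-0010, 10-011, 100-01, 1000-1, 10001-, 11-001, 11-010, 110-10
PI chart (minterm → PIs covering it):
  8 | 001-00  (sole → essential)
  13 | 00110-  (sole → essential)
  17 | -10001,0100-1
  19 | 010-11,0100-1
  20 | -101-0  (sole → essential)
  22 | -101-0,01011-
  23 | 010-11,01011-
  26 | -11010  (sole → essential)
  33 | 1-0001,100-01,1000-1
  34 | 1-0010,10001-
  35 | 10-011,1000-1,10001-
  43 | 10-011  (sole → essential)
  49 | -10001,1-0001,11-001
  50 | 1-0010,11-010,110-10
  52 | -101-0  (sole → essential)
  54 | -101-0,110-10
  57 | 11-001  (sole → essential)
  58 | -11010,11-010
Essential prime implicants: -101-0, -11010, 001-00, 00110-, 10-011, 11-001
Petrick residual → -10001, 010-11, 1-0001, 1-0010
Minimum SOP uses 10 PIs: bc'd'e'f + bc'df' + bcd'ef' + a'b'ce'f' + a'b'cde' + a'bc'ef + ac'd'e'f + ac'd'ef' + ab'd'ef + abd'e'f

10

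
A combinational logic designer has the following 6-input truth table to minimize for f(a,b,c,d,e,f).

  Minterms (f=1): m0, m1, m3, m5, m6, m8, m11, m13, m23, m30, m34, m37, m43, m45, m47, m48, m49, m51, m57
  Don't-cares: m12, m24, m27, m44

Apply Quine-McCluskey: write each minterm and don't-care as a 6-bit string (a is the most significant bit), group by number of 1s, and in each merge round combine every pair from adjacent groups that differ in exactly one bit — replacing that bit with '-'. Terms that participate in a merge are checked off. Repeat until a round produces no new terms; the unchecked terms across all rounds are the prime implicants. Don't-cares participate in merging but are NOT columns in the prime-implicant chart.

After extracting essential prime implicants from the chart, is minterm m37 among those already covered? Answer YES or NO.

YES

Round 0: 000000✓ 000001✓ 000011✓ 000101✓ 000110 001000✓ 001011✓ 001100✓ 001101✓ 010111 011000✓ 011011✓ 011110 100010 100101✓ 101011✓ 101100✓ 101101✓ 101111✓ 110000✓ 110001✓ 110011✓ 111001✓
Round 1: -00101✓ -01011 -01100✓ -01101✓ 0-1000 0-1011 00-000 00-011 00-101✓ 000-01 0000-1 00000- 001-00 00110-✓ 10-101✓ 101-11 1011-1 10110-✓ 11-001 1100-1 11000-
Round 2: -0-101 -0110-
PIs = {-0-101, -01011, -0110-, 0-1000, 0-1011, 00-000, 00-011, 000-01, 0000-1, 00000-, 000110, 001-00, 010111, 011110, 100010, 101-11, 1011-1, 11-001, 1100-1, 11000-}
Coverage chart:
  m0: 00-000,00000-
  m1: 000-01,0000-1,00000-
  m3: 00-011,0000-1
  m5: -0-101,000-01
  m6: 000110 ←essential
  m8: 0-1000,00-000,001-00
  m11: -01011,0-1011,00-011
  m13: -0-101,-0110-
  m23: 010111 ←essential
  m30: 011110 ←essential
  m34: 100010 ←essential
  m37: -0-101 ←essential
  m43: -01011,101-11
  m45: -0-101,-0110-,1011-1
  m47: 101-11,1011-1
  m48: 11000- ←essential
  m49: 11-001,1100-1,11000-
  m51: 1100-1 ←essential
  m57: 11-001 ←essential
Essential: -0-101, 000110, 010111, 011110, 100010, 11-001, 1100-1, 11000-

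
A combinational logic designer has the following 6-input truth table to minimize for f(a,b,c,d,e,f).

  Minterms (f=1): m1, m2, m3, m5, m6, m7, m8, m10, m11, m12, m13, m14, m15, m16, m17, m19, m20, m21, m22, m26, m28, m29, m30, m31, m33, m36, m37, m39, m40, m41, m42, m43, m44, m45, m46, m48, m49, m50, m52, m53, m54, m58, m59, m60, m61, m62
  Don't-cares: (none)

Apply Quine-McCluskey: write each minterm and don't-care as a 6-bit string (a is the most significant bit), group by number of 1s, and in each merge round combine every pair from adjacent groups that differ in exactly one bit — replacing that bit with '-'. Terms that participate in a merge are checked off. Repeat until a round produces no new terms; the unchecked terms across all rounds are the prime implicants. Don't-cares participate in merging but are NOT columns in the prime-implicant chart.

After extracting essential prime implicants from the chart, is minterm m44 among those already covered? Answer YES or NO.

YES

size-2^0 implicants → 000001(✓)  000010(✓)  000011(✓)  000101(✓)  000110(✓)  000111(✓)  001000(✓)  001010(✓)  001011(✓)  001100(✓)  001101(✓)  001110(✓)  001111(✓)  010000(✓)  010001(✓)  010011(✓)  010100(✓)  010101(✓)  010110(✓)  011010(✓)  011100(✓)  011101(✓)  011110(✓)  011111(✓)  100001(✓)  100100(✓)  100101(✓)  100111(✓)  101000(✓)  101001(✓)  101010(✓)  101011(✓)  101100(✓)  101101(✓)  101110(✓)  110000(✓)  110001(✓)  110010(✓)  110100(✓)  110101(✓)  110110(✓)  111010(✓)  111011(✓)  111100(✓)  111101(✓)  111110(✓)
size-2^1 implicants → -00001(✓)  -00101(✓)  -00111(✓)  -01000(✓)  -01010(✓)  -01011(✓)  -01100(✓)  -01101(✓)  -01110(✓)  -10000(✓)  -10001(✓)  -10100(✓)  -10101(✓)  -10110(✓)  -11010(✓)  -11100(✓)  -11101(✓)  -11110(✓)  0-0001(✓)  0-0011(✓)  0-0101(✓)  0-0110(✓)  0-1010(✓)  0-1100(✓)  0-1101(✓)  0-1110(✓)  0-1111(✓)  00-010(✓)  00-011(✓)  00-101(✓)  00-110(✓)  00-111(✓)  000-01(✓)  000-10(✓)  000-11(✓)  0000-1(✓)  00001-(✓)  0001-1(✓)  00011-(✓)  001-00(✓)  001-10(✓)  001-11(✓)  0010-0(✓)  00101-(✓)  0011-0(✓)  0011-1(✓)  00110-(✓)  00111-(✓)  01-100(✓)  01-101(✓)  01-110(✓)  010-00(✓)  010-01(✓)  0100-1(✓)  01000-(✓)  0101-0(✓)  01010-(✓)  011-10(✓)  0111-0(✓)  0111-1(✓)  01110-(✓)  01111-(✓)  1-0001(✓)  1-0100(✓)  1-0101(✓)  1-1010(✓)  1-1011(✓)  1-1100(✓)  1-1101(✓)  1-1110(✓)  10-001(✓)  10-100(✓)  10-101(✓)  100-01(✓)  1001-1(✓)  10010-(✓)  101-00(✓)  101-01(✓)  101-10(✓)  1010-0(✓)  1010-1(✓)  10100-(✓)  10101-(✓)  1011-0(✓)  10110-(✓)  11-010(✓)  11-100(✓)  11-101(✓)  11-110(✓)  110-00(✓)  110-01(✓)  110-10(✓)  1100-0(✓)  11000-(✓)  1101-0(✓)  11010-(✓)  111-10(✓)  11101-(✓)  1111-0(✓)  11110-(✓)
size-2^2 implicants → --0001(✓)  --0101(✓)  --1010(✓)  --1100(✓)  --1101(✓)  --1110(✓)  -0-101(✓)  -00-01(✓)  -001-1  -01-00(✓)  -01-10(✓)  -010-0(✓)  -0101-  -011-0(✓)  -0110-(✓)  -1-100(✓)  -1-101(✓)  -1-110(✓)  -10-00(✓)  -10-01(✓)  -1000-(✓)  -101-0(✓)  -1010-(✓)  -11-10(✓)  -111-0(✓)  -1110-(✓)  0--101(✓)  0--110  0-0-01(✓)  0-00-1  0-1-10(✓)  0-11-0(✓)  0-11-1(✓)  0-110-(✓)  0-111-(✓)  00--10(✓)  00--11(✓)  00-01-(✓)  00-1-1  00-11-(✓)  000--1  000-1-(✓)  001--0(✓)  001-1-(✓)  0011--(✓)  01-1-0(✓)  01-10-(✓)  010-0-(✓)  0111--(✓)  1--100(✓)  1--101(✓)  1-0-01(✓)  1-010-(✓)  1-1-10(✓)  1-101-  1-11-0(✓)  1-110-(✓)  10--01  10-10-(✓)  101--0(✓)  101-0-  1010--  11--10  11-1-0(✓)  11-10-(✓)  110--0  110-0-(✓)
size-2^3 implicants → ---101  --0-01  --1-10  --11-0  --110-  -01--0  -1-1-0  -1-10-  -10-0-  0-11--  00--1-  1--10-
Unchecked terms (primes): ---101, --0-01, --1-10, --11-0, --110-, -001-1, -01--0, -0101-, -1-1-0, -1-10-, -10-0-, 0--110, 0-00-1, 0-11--, 00--1-, 00-1-1, 000--1, 1--10-, 1-101-, 10--01, 101-0-, 1010--, 11--10, 110--0
Minterm coverage:
  m1 ⊆ --0-01,0-00-1,000--1
  m2 ⊆ 00--1- [E]
  m3 ⊆ 0-00-1,00--1-,000--1
  m5 ⊆ ---101,--0-01,-001-1,00-1-1,000--1
  m6 ⊆ 0--110,00--1-
  m7 ⊆ -001-1,00--1-,00-1-1,000--1
  m8 ⊆ -01--0 [E]
  m10 ⊆ --1-10,-01--0,-0101-,00--1-
  m11 ⊆ -0101-,00--1-
  m12 ⊆ --11-0,--110-,-01--0,0-11--
  m13 ⊆ ---101,--110-,0-11--,00-1-1
  m14 ⊆ --1-10,--11-0,-01--0,0--110,0-11--,00--1-
  m15 ⊆ 0-11--,00--1-,00-1-1
  m16 ⊆ -10-0- [E]
  m17 ⊆ --0-01,-10-0-,0-00-1
  m19 ⊆ 0-00-1 [E]
  m20 ⊆ -1-1-0,-1-10-,-10-0-
  m21 ⊆ ---101,--0-01,-1-10-,-10-0-
  m22 ⊆ -1-1-0,0--110
  m26 ⊆ --1-10 [E]
  m28 ⊆ --11-0,--110-,-1-1-0,-1-10-,0-11--
  m29 ⊆ ---101,--110-,-1-10-,0-11--
  m30 ⊆ --1-10,--11-0,-1-1-0,0--110,0-11--
  m31 ⊆ 0-11-- [E]
  m33 ⊆ --0-01,10--01
  m36 ⊆ 1--10- [E]
  m37 ⊆ ---101,--0-01,-001-1,1--10-,10--01
  m39 ⊆ -001-1 [E]
  m40 ⊆ -01--0,101-0-,1010--
  m41 ⊆ 10--01,101-0-,1010--
  m42 ⊆ --1-10,-01--0,-0101-,1-101-,1010--
  m43 ⊆ -0101-,1-101-,1010--
  m44 ⊆ --11-0,--110-,-01--0,1--10-,101-0-
  m45 ⊆ ---101,--110-,1--10-,10--01,101-0-
  m46 ⊆ --1-10,--11-0,-01--0
  m48 ⊆ -10-0-,110--0
  m49 ⊆ --0-01,-10-0-
  m50 ⊆ 11--10,110--0
  m52 ⊆ -1-1-0,-1-10-,-10-0-,1--10-,110--0
  m53 ⊆ ---101,--0-01,-1-10-,-10-0-,1--10-
  m54 ⊆ -1-1-0,11--10,110--0
  m58 ⊆ --1-10,1-101-,11--10
  m59 ⊆ 1-101- [E]
  m60 ⊆ --11-0,--110-,-1-1-0,-1-10-,1--10-
  m61 ⊆ ---101,--110-,-1-10-,1--10-
  m62 ⊆ --1-10,--11-0,-1-1-0,11--10
E = {--1-10, -001-1, -01--0, -10-0-, 0-00-1, 0-11--, 00--1-, 1--10-, 1-101-}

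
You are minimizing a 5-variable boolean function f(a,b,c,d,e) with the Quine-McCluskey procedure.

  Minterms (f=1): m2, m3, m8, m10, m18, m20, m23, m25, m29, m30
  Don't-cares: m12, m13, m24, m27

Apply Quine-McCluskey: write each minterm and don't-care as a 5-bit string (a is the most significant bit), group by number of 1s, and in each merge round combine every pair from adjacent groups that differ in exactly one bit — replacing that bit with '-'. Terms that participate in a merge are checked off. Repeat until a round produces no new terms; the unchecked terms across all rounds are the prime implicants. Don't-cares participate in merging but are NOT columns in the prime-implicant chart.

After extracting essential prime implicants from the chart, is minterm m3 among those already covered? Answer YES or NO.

YES

Round 0: 00010✓ 00011✓ 01000✓ 01010✓ 01100✓ 01101✓ 10010✓ 10100 10111 11000✓ 11001✓ 11011✓ 11101✓ 11110
Round 1: -0010 -1000 -1101 0-010 0001- 01-00 010-0 0110- 11-01 110-1 1100-
PIs = {-0010, -1000, -1101, 0-010, 0001-, 01-00, 010-0, 0110-, 10100, 10111, 11-01, 110-1, 1100-, 11110}
Coverage chart:
  m2: -0010,0-010,0001-
  m3: 0001- ←essential
  m8: -1000,01-00,010-0
  m10: 0-010,010-0
  m18: -0010 ←essential
  m20: 10100 ←essential
  m23: 10111 ←essential
  m25: 11-01,110-1,1100-
  m29: -1101,11-01
  m30: 11110 ←essential
Essential: -0010, 0001-, 10100, 10111, 11110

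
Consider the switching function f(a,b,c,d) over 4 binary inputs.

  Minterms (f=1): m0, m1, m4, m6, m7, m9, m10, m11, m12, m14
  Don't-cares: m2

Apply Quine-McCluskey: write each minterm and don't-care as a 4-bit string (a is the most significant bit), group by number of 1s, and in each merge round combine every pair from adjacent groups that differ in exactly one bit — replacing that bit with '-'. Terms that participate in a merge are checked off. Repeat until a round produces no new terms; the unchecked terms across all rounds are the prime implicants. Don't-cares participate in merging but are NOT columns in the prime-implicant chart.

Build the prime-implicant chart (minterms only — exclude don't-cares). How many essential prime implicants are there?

2

Round 0: 0000✓ 0001✓ 0010✓ 0100✓ 0110✓ 0111✓ 1001✓ 1010✓ 1011✓ 1100✓ 1110✓
Round 1: -001 -010✓ -100✓ -110✓ 0-00✓ 0-10✓ 00-0✓ 000- 01-0✓ 011- 1-10✓ 10-1 101- 11-0✓
Round 2: --10 -1-0 0--0
PIs = {--10, -001, -1-0, 0--0, 000-, 011-, 10-1, 101-}
Coverage chart:
  m0: 0--0,000-
  m1: -001,000-
  m4: -1-0,0--0
  m6: --10,-1-0,0--0,011-
  m7: 011- ←essential
  m9: -001,10-1
  m10: --10,101-
  m11: 10-1,101-
  m12: -1-0 ←essential
  m14: --10,-1-0
Essential: -1-0, 011-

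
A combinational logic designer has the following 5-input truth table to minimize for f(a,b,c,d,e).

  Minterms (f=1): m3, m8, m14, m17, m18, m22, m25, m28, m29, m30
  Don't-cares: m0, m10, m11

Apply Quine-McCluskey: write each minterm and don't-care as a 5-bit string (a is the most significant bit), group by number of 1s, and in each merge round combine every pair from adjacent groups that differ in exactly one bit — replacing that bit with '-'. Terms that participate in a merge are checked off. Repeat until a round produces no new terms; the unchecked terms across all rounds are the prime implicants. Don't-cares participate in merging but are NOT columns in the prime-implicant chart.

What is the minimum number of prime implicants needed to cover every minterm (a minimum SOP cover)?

[col 0] 00000*, 00011*, 01000*, 01010*, 01011*, 01110*, 10001*, 10010*, 10110*, 11001*, 11100*, 11101*, 11110*
[col 1] -1110, 0-000, 0-011, 01-10, 010-0, 0101-, 1-001, 1-110, 10-10, 11-01, 111-0, 1110-
Prime implicants: -1110, 0-000, 0-011, 01-10, 010-0, 0101-, 1-001, 1-110, 10-10, 11-01, 111-0, 1110-
PI chart (minterm → PIs covering it):
  3 | 0-011  (sole → essential)
  8 | 0-000,010-0
  14 | -1110,01-10
  17 | 1-001  (sole → essential)
  18 | 10-10  (sole → essential)
  22 | 1-110,10-10
  25 | 1-001,11-01
  28 | 111-0,1110-
  29 | 11-01,1110-
  30 | -1110,1-110,111-0
Essential prime implicants: 0-011, 1-001, 10-10
Petrick residual → -1110, 0-000, 1110-
Minimum SOP uses 6 PIs: bcde' + a'c'd'e' + a'c'de + ac'd'e + ab'de' + abcd'

6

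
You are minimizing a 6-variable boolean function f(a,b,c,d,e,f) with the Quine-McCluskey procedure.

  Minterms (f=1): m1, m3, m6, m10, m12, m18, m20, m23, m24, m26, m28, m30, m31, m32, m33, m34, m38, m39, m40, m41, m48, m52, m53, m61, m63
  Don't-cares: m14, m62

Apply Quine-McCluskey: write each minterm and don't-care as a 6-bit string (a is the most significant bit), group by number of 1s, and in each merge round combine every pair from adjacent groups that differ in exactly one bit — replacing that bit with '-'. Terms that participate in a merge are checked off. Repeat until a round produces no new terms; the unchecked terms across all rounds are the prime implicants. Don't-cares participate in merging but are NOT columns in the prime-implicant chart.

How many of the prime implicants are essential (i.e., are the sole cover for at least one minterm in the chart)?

[col 0] 000001*, 000011*, 000110*, 001010*, 001100*, 001110*, 010010*, 010100*, 010111*, 011000*, 011010*, 011100*, 011110*, 011111*, 100000*, 100001*, 100010*, 100110*, 100111*, 101000*, 101001*, 110000*, 110100*, 110101*, 111101*, 111110*, 111111*
[col 1] -00001, -00110, -10100, -11110*, -11111*, 0-1010*, 0-1100*, 0-1110*, 00-110, 0000-1, 001-10*, 0011-0*, 01-010, 01-100, 01-111, 011-00*, 011-10*, 0110-0*, 0111-0*, 01111-*, 1-0000, 10-000*, 10-001*, 100-10, 1000-0, 10000-*, 10011-, 10100-*, 11-101, 110-00, 11010-, 1111-1, 11111-*
[col 2] -1111-, 0-1-10, 0-11-0, 011--0, 10-00-
Prime implicants: -00001, -00110, -10100, -1111-, 0-1-10, 0-11-0, 00-110, 0000-1, 01-010, 01-100, 01-111, 011--0, 1-0000, 10-00-, 100-10, 1000-0, 10011-, 11-101, 110-00, 11010-, 1111-1
PI chart (minterm → PIs covering it):
  1 | -00001,0000-1
  3 | 0000-1  (sole → essential)
  6 | -00110,00-110
  10 | 0-1-10  (sole → essential)
  12 | 0-11-0  (sole → essential)
  18 | 01-010  (sole → essential)
  20 | -10100,01-100
  23 | 01-111  (sole → essential)
  24 | 011--0  (sole → essential)
  26 | 0-1-10,01-010,011--0
  28 | 0-11-0,01-100,011--0
  30 | -1111-,0-1-10,0-11-0,011--0
  31 | -1111-,01-111
  32 | 1-0000,10-00-,1000-0
  33 | -00001,10-00-
  34 | 100-10,1000-0
  38 | -00110,100-10,10011-
  39 | 10011-  (sole → essential)
  40 | 10-00-  (sole → essential)
  41 | 10-00-  (sole → essential)
  48 | 1-0000,110-00
  52 | -10100,110-00,11010-
  53 | 11-101,11010-
  61 | 11-101,1111-1
  63 | -1111-,1111-1
Essential prime implicants: 0-1-10, 0-11-0, 0000-1, 01-010, 01-111, 011--0, 10-00-, 10011-

8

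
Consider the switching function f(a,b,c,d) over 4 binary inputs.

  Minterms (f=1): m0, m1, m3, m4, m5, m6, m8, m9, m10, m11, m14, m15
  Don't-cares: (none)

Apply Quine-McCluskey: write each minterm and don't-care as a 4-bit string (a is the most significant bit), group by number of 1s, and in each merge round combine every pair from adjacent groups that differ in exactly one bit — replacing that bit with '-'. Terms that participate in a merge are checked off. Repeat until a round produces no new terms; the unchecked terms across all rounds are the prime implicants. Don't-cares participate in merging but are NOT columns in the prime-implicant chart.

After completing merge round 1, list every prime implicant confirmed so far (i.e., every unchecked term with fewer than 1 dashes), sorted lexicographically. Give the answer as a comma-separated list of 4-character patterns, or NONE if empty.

NONE

[col 0] 0000*, 0001*, 0011*, 0100*, 0101*, 0110*, 1000*, 1001*, 1010*, 1011*, 1110*, 1111*
[col 1] -000*, -001*, -011*, -110, 0-00*, 0-01*, 00-1*, 000-*, 01-0, 010-*, 1-10*, 1-11*, 10-0*, 10-1*, 100-*, 101-*, 111-*
[col 2] -0-1, -00-, 0-0-, 1-1-, 10--
Prime implicants: -0-1, -00-, -110, 0-0-, 01-0, 1-1-, 10--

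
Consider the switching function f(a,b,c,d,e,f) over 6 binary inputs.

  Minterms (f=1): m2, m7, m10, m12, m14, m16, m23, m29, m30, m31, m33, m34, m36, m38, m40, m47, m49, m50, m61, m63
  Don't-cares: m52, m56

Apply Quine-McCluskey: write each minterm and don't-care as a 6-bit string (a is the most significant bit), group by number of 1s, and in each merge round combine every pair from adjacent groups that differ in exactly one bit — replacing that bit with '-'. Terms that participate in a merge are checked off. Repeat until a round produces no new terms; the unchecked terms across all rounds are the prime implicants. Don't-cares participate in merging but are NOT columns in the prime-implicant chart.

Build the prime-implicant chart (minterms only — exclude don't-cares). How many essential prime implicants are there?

8

[col 0] 000010*, 000111*, 001010*, 001100*, 001110*, 010000, 010111*, 011101*, 011110*, 011111*, 100001*, 100010*, 100100*, 100110*, 101000*, 101111*, 110001*, 110010*, 110100*, 111000*, 111101*, 111111*
[col 1] -00010, -11101*, -11111*, 0-0111, 0-1110, 00-010, 001-10, 0011-0, 01-111, 0111-1*, 01111-, 1-0001, 1-0010, 1-0100, 1-1000, 1-1111, 100-10, 1001-0, 1111-1*
[col 2] -111-1
Prime implicants: -00010, -111-1, 0-0111, 0-1110, 00-010, 001-10, 0011-0, 01-111, 010000, 01111-, 1-0001, 1-0010, 1-0100, 1-1000, 1-1111, 100-10, 1001-0
PI chart (minterm → PIs covering it):
  2 | -00010,00-010
  7 | 0-0111  (sole → essential)
  10 | 00-010,001-10
  12 | 0011-0  (sole → essential)
  14 | 0-1110,001-10,0011-0
  16 | 010000  (sole → essential)
  23 | 0-0111,01-111
  29 | -111-1  (sole → essential)
  30 | 0-1110,01111-
  31 | -111-1,01-111,01111-
  33 | 1-0001  (sole → essential)
  34 | -00010,1-0010,100-10
  36 | 1-0100,1001-0
  38 | 100-10,1001-0
  40 | 1-1000  (sole → essential)
  47 | 1-1111  (sole → essential)
  49 | 1-0001  (sole → essential)
  50 | 1-0010  (sole → essential)
  61 | -111-1  (sole → essential)
  63 | -111-1,1-1111
Essential prime implicants: -111-1, 0-0111, 0011-0, 010000, 1-0001, 1-0010, 1-1000, 1-1111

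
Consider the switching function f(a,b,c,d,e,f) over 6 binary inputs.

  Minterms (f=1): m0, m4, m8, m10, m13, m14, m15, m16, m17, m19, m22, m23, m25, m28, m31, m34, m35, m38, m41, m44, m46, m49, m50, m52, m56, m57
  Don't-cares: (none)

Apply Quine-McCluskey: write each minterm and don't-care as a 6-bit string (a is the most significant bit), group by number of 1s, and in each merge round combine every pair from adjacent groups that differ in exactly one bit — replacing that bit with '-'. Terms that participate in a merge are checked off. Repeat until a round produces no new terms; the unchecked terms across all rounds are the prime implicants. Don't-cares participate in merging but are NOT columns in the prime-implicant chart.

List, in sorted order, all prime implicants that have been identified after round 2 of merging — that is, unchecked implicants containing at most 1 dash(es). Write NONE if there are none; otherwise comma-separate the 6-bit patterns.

-01110, 0-0000, 0-1111, 00-000, 000-00, 001-10, 0010-0, 0011-1, 00111-, 01-111, 010-11, 0100-1, 01000-, 01011-, 011100, 1-0010, 1-1001, 10-110, 100-10, 10001-, 1011-0, 110100, 11100-

size-2^0 implicants → 000000(✓)  000100(✓)  001000(✓)  001010(✓)  001101(✓)  001110(✓)  001111(✓)  010000(✓)  010001(✓)  010011(✓)  010110(✓)  010111(✓)  011001(✓)  011100  011111(✓)  100010(✓)  100011(✓)  100110(✓)  101001(✓)  101100(✓)  101110(✓)  110001(✓)  110010(✓)  110100  111000(✓)  111001(✓)
size-2^1 implicants → -01110  -10001(✓)  -11001(✓)  0-0000  0-1111  00-000  000-00  001-10  0010-0  0011-1  00111-  01-001(✓)  01-111  010-11  0100-1  01000-  01011-  1-0010  1-1001  10-110  100-10  10001-  1011-0  11-001(✓)  11100-
size-2^2 implicants → -1-001
Unchecked terms (primes): -01110, -1-001, 0-0000, 0-1111, 00-000, 000-00, 001-10, 0010-0, 0011-1, 00111-, 01-111, 010-11, 0100-1, 01000-, 01011-, 011100, 1-0010, 1-1001, 10-110, 100-10, 10001-, 1011-0, 110100, 11100-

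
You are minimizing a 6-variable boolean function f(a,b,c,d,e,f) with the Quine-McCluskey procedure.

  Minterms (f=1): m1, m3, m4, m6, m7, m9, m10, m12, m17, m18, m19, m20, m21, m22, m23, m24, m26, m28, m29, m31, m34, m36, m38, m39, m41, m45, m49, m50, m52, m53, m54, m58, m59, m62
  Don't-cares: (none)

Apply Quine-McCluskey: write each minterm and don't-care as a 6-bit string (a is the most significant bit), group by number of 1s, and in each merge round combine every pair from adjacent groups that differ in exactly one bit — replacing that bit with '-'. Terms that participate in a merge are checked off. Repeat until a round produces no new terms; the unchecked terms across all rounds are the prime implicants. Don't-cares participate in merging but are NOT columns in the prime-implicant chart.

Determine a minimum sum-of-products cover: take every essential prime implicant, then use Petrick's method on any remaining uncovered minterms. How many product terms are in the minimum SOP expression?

Round 0: 000001✓ 000011✓ 000100✓ 000110✓ 000111✓ 001001✓ 001010✓ 001100✓ 010001✓ 010010✓ 010011✓ 010100✓ 010101✓ 010110✓ 010111✓ 011000✓ 011010✓ 011100✓ 011101✓ 011111✓ 100010✓ 100100✓ 100110✓ 100111✓ 101001✓ 101101✓ 110001✓ 110010✓ 110100✓ 110101✓ 110110✓ 111010✓ 111011✓ 111110✓
Round 1: -00100✓ -00110✓ -00111✓ -01001 -10001✓ -10010✓ -10100✓ -10101✓ -10110✓ -11010✓ 0-0001✓ 0-0011✓ 0-0100✓ 0-0110✓ 0-0111✓ 0-1010 0-1100✓ 00-001 00-100✓ 000-11✓ 0000-1✓ 0001-0✓ 00011-✓ 01-010✓ 01-100✓ 01-101✓ 01-111✓ 010-01✓ 010-10✓ 010-11✓ 0100-1✓ 01001-✓ 0101-0✓ 0101-1✓ 01010-✓ 01011-✓ 011-00 0110-0 0111-1✓ 01110-✓ 1-0010✓ 1-0100✓ 1-0110✓ 100-10✓ 1001-0✓ 10011-✓ 101-01 11-010✓ 11-110✓ 110-01✓ 110-10✓ 1101-0✓ 11010-✓ 111-10✓ 11101-
Round 2: --0100✓ --0110✓ -001-0✓ -0011- -1-010 -10-01 -10-10 -101-0✓ -1010- 0--100 0-0-11 0-00-1 0-01-0✓ 0-011- 01-1-1 01-10- 010--1 010-1- 0101-- 1-0-10 1-01-0✓ 11--10
Round 3: --01-0
PIs = {--01-0, -0011-, -01001, -1-010, -10-01, -10-10, -1010-, 0--100, 0-0-11, 0-00-1, 0-011-, 0-1010, 00-001, 01-1-1, 01-10-, 010--1, 010-1-, 0101--, 011-00, 0110-0, 1-0-10, 101-01, 11--10, 11101-}
Coverage chart:
  m1: 0-00-1,00-001
  m3: 0-0-11,0-00-1
  m4: --01-0,0--100
  m6: --01-0,-0011-,0-011-
  m7: -0011-,0-0-11,0-011-
  m9: -01001,00-001
  m10: 0-1010 ←essential
  m12: 0--100 ←essential
  m17: -10-01,0-00-1,010--1
  m18: -1-010,-10-10,010-1-
  m19: 0-0-11,0-00-1,010--1,010-1-
  m20: --01-0,-1010-,0--100,01-10-,0101--
  m21: -10-01,-1010-,01-1-1,01-10-,010--1,0101--
  m22: --01-0,-10-10,0-011-,010-1-,0101--
  m23: 0-0-11,0-011-,01-1-1,010--1,010-1-,0101--
  m24: 011-00,0110-0
  m26: -1-010,0-1010,0110-0
  m28: 0--100,01-10-,011-00
  m29: 01-1-1,01-10-
  m31: 01-1-1 ←essential
  m34: 1-0-10 ←essential
  m36: --01-0 ←essential
  m38: --01-0,-0011-,1-0-10
  m39: -0011- ←essential
  m41: -01001,101-01
  m45: 101-01 ←essential
  m49: -10-01 ←essential
  m50: -1-010,-10-10,1-0-10,11--10
  m52: --01-0,-1010-
  m53: -10-01,-1010-
  m54: --01-0,-10-10,1-0-10,11--10
  m58: -1-010,11--10,11101-
  m59: 11101- ←essential
  m62: 11--10 ←essential
Essential: --01-0, -0011-, -10-01, 0--100, 0-1010, 01-1-1, 1-0-10, 101-01, 11--10, 11101-
Petrick residual → -01001, -1-010, 0-00-1, 011-00
Min cover (14 terms): c'df' + b'c'de + b'cd'e'f + bd'ef' + bc'e'f + a'de'f' + a'c'd'f + a'cd'ef' + a'bdf + a'bce'f' + ac'ef' + ab'ce'f + abef' + abcd'e

14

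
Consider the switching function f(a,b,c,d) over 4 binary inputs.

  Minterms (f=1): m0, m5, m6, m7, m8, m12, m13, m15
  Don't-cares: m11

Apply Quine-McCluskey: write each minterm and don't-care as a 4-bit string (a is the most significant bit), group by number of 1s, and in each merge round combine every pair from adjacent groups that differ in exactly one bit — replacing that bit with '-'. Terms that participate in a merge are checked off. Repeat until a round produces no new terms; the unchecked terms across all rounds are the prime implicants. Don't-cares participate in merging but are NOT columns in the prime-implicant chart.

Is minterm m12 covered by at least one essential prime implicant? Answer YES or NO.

[col 0] 0000*, 0101*, 0110*, 0111*, 1000*, 1011*, 1100*, 1101*, 1111*
[col 1] -000, -101*, -111*, 01-1*, 011-, 1-00, 1-11, 11-1*, 110-
[col 2] -1-1
Prime implicants: -000, -1-1, 011-, 1-00, 1-11, 110-
PI chart (minterm → PIs covering it):
  0 | -000  (sole → essential)
  5 | -1-1  (sole → essential)
  6 | 011-  (sole → essential)
  7 | -1-1,011-
  8 | -000,1-00
  12 | 1-00,110-
  13 | -1-1,110-
  15 | -1-1,1-11
Essential prime implicants: -000, -1-1, 011-

NO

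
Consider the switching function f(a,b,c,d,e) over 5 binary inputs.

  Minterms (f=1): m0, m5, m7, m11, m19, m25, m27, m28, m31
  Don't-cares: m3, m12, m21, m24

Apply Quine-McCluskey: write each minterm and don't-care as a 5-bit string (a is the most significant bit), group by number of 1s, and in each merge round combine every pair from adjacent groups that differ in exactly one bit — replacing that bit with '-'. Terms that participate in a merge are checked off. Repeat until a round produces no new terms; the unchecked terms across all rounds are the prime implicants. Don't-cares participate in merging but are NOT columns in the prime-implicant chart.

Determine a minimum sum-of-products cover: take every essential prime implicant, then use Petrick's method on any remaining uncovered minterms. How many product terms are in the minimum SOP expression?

6

Round 0: 00000 00011✓ 00101✓ 00111✓ 01011✓ 01100✓ 10011✓ 10101✓ 11000✓ 11001✓ 11011✓ 11100✓ 11111✓
Round 1: -0011✓ -0101 -1011✓ -1100 0-011✓ 00-11 001-1 1-011✓ 11-00 11-11 110-1 1100-
Round 2: --011
PIs = {--011, -0101, -1100, 00-11, 00000, 001-1, 11-00, 11-11, 110-1, 1100-}
Coverage chart:
  m0: 00000 ←essential
  m5: -0101,001-1
  m7: 00-11,001-1
  m11: --011 ←essential
  m19: --011 ←essential
  m25: 110-1,1100-
  m27: --011,11-11,110-1
  m28: -1100,11-00
  m31: 11-11 ←essential
Essential: --011, 00000, 11-11
Petrick residual → -1100, 001-1, 110-1
Min cover (6 terms): c'de + bcd'e' + a'b'c'd'e' + a'b'ce + abde + abc'e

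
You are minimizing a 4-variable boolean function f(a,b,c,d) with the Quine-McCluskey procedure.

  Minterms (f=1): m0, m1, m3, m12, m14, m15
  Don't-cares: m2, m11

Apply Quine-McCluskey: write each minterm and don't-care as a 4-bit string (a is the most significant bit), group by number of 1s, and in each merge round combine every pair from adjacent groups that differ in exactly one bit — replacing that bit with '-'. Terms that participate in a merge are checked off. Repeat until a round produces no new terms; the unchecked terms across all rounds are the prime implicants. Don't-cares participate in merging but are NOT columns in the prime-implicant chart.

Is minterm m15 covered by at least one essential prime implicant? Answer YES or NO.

Round 0: 0000✓ 0001✓ 0010✓ 0011✓ 1011✓ 1100✓ 1110✓ 1111✓
Round 1: -011 00-0✓ 00-1✓ 000-✓ 001-✓ 1-11 11-0 111-
Round 2: 00--
PIs = {-011, 00--, 1-11, 11-0, 111-}
Coverage chart:
  m0: 00-- ←essential
  m1: 00-- ←essential
  m3: -011,00--
  m12: 11-0 ←essential
  m14: 11-0,111-
  m15: 1-11,111-
Essential: 00--, 11-0

NO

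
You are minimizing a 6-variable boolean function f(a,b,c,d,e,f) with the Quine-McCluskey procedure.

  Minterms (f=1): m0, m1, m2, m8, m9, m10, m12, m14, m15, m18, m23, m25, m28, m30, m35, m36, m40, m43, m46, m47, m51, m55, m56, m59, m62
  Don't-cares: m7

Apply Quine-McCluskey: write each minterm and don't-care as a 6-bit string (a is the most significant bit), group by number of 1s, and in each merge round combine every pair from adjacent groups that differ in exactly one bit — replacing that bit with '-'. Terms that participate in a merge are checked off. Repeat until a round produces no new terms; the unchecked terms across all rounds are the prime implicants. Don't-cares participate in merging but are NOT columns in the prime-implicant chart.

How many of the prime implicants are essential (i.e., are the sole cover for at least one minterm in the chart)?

Round 0: 000000✓ 000001✓ 000010✓ 000111✓ 001000✓ 001001✓ 001010✓ 001100✓ 001110✓ 001111✓ 010010✓ 010111✓ 011001✓ 011100✓ 011110✓ 100011✓ 100100 101000✓ 101011✓ 101110✓ 101111✓ 110011✓ 110111✓ 111000✓ 111011✓ 111110✓
Round 1: -01000 -01110✓ -01111✓ -10111 -11110✓ 0-0010 0-0111 0-1001 0-1100✓ 0-1110✓ 00-000✓ 00-001✓ 00-010✓ 00-111 0000-0✓ 00000-✓ 001-00✓ 001-10✓ 0010-0✓ 00100-✓ 0011-0✓ 00111-✓ 0111-0✓ 1-0011✓ 1-1000 1-1011✓ 1-1110✓ 10-011✓ 101-11 10111-✓ 11-011✓ 110-11
Round 2: --1110 -0111- 0-11-0 00-0-0 00-00- 001--0 1--011
PIs = {--1110, -01000, -0111-, -10111, 0-0010, 0-0111, 0-1001, 0-11-0, 00-0-0, 00-00-, 00-111, 001--0, 1--011, 1-1000, 100100, 101-11, 110-11}
Coverage chart:
  m0: 00-0-0,00-00-
  m1: 00-00- ←essential
  m2: 0-0010,00-0-0
  m8: -01000,00-0-0,00-00-,001--0
  m9: 0-1001,00-00-
  m10: 00-0-0,001--0
  m12: 0-11-0,001--0
  m14: --1110,-0111-,0-11-0,001--0
  m15: -0111-,00-111
  m18: 0-0010 ←essential
  m23: -10111,0-0111
  m25: 0-1001 ←essential
  m28: 0-11-0 ←essential
  m30: --1110,0-11-0
  m35: 1--011 ←essential
  m36: 100100 ←essential
  m40: -01000,1-1000
  m43: 1--011,101-11
  m46: --1110,-0111-
  m47: -0111-,101-11
  m51: 1--011,110-11
  m55: -10111,110-11
  m56: 1-1000 ←essential
  m59: 1--011 ←essential
  m62: --1110 ←essential
Essential: --1110, 0-0010, 0-1001, 0-11-0, 00-00-, 1--011, 1-1000, 100100

8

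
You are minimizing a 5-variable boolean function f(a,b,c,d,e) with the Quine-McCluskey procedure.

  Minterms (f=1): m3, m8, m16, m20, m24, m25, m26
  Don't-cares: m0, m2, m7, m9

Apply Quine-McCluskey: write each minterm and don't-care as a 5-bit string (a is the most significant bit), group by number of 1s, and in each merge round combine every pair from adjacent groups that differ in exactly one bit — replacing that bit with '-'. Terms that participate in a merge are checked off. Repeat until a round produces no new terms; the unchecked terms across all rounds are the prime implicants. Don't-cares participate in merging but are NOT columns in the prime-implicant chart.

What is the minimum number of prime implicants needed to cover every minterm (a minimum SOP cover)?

4

[col 0] 00000*, 00010*, 00011*, 00111*, 01000*, 01001*, 10000*, 10100*, 11000*, 11001*, 11010*
[col 1] -0000*, -1000*, -1001*, 0-000*, 00-11, 000-0, 0001-, 0100-*, 1-000*, 10-00, 110-0, 1100-*
[col 2] --000, -100-
Prime implicants: --000, -100-, 00-11, 000-0, 0001-, 10-00, 110-0
PI chart (minterm → PIs covering it):
  3 | 00-11,0001-
  8 | --000,-100-
  16 | --000,10-00
  20 | 10-00  (sole → essential)
  24 | --000,-100-,110-0
  25 | -100-  (sole → essential)
  26 | 110-0  (sole → essential)
Essential prime implicants: -100-, 10-00, 110-0
Petrick residual → 00-11
Minimum SOP uses 4 PIs: bc'd' + a'b'de + ab'd'e' + abc'e'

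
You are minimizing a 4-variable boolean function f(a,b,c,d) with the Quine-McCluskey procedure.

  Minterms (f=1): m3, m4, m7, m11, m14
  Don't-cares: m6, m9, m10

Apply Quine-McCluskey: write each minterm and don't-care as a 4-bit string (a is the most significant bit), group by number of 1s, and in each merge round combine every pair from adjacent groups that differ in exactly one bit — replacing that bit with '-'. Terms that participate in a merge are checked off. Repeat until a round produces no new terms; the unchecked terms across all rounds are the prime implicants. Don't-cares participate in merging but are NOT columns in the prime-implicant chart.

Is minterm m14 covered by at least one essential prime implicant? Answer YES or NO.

NO

size-2^0 implicants → 0011(✓)  0100(✓)  0110(✓)  0111(✓)  1001(✓)  1010(✓)  1011(✓)  1110(✓)
size-2^1 implicants → -011  -110  0-11  01-0  011-  1-10  10-1  101-
Unchecked terms (primes): -011, -110, 0-11, 01-0, 011-, 1-10, 10-1, 101-
Minterm coverage:
  m3 ⊆ -011,0-11
  m4 ⊆ 01-0 [E]
  m7 ⊆ 0-11,011-
  m11 ⊆ -011,10-1,101-
  m14 ⊆ -110,1-10
E = {01-0}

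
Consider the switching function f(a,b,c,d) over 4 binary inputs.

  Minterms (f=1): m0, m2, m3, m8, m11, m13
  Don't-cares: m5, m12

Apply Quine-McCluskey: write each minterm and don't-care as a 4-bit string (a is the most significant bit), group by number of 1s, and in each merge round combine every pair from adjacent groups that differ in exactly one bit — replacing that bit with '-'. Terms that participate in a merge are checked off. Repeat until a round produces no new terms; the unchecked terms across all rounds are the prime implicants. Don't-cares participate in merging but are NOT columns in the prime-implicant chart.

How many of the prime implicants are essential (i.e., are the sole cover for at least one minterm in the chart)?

size-2^0 implicants → 0000(✓)  0010(✓)  0011(✓)  0101(✓)  1000(✓)  1011(✓)  1100(✓)  1101(✓)
size-2^1 implicants → -000  -011  -101  00-0  001-  1-00  110-
Unchecked terms (primes): -000, -011, -101, 00-0, 001-, 1-00, 110-
Minterm coverage:
  m0 ⊆ -000,00-0
  m2 ⊆ 00-0,001-
  m3 ⊆ -011,001-
  m8 ⊆ -000,1-00
  m11 ⊆ -011 [E]
  m13 ⊆ -101,110-
E = {-011}

1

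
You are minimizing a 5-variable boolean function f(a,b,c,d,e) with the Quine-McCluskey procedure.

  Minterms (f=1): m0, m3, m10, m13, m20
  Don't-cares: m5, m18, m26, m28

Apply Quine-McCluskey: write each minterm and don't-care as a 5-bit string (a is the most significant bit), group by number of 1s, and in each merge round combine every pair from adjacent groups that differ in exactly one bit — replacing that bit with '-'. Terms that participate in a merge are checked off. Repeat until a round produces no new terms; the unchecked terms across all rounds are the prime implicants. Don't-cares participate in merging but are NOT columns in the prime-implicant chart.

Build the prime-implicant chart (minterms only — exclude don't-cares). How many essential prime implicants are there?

5

size-2^0 implicants → 00000  00011  00101(✓)  01010(✓)  01101(✓)  10010(✓)  10100(✓)  11010(✓)  11100(✓)
size-2^1 implicants → -1010  0-101  1-010  1-100
Unchecked terms (primes): -1010, 0-101, 00000, 00011, 1-010, 1-100
Minterm coverage:
  m0 ⊆ 00000 [E]
  m3 ⊆ 00011 [E]
  m10 ⊆ -1010 [E]
  m13 ⊆ 0-101 [E]
  m20 ⊆ 1-100 [E]
E = {-1010, 0-101, 00000, 00011, 1-100}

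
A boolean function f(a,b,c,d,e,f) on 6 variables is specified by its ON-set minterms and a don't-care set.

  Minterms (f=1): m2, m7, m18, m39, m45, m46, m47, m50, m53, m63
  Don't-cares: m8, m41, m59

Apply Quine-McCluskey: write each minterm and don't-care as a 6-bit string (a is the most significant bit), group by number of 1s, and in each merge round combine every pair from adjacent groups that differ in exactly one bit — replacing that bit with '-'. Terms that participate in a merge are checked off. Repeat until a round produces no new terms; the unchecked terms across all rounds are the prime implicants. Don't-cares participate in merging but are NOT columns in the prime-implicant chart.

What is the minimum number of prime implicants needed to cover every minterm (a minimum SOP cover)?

size-2^0 implicants → 000010(✓)  000111(✓)  001000  010010(✓)  100111(✓)  101001(✓)  101101(✓)  101110(✓)  101111(✓)  110010(✓)  110101  111011(✓)  111111(✓)
size-2^1 implicants → -00111  -10010  0-0010  1-1111  10-111  101-01  1011-1  10111-  111-11
Unchecked terms (primes): -00111, -10010, 0-0010, 001000, 1-1111, 10-111, 101-01, 1011-1, 10111-, 110101, 111-11
Minterm coverage:
  m2 ⊆ 0-0010 [E]
  m7 ⊆ -00111 [E]
  m18 ⊆ -10010,0-0010
  m39 ⊆ -00111,10-111
  m45 ⊆ 101-01,1011-1
  m46 ⊆ 10111- [E]
  m47 ⊆ 1-1111,10-111,1011-1,10111-
  m50 ⊆ -10010 [E]
  m53 ⊆ 110101 [E]
  m63 ⊆ 1-1111,111-11
E = {-00111, -10010, 0-0010, 10111-, 110101}
Petrick residual → 1-1111, 101-01
Cover = b'c'def + bc'd'ef' + a'c'd'ef' + acdef + ab'ce'f + ab'cde + abc'de'f  |cover|=7

7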